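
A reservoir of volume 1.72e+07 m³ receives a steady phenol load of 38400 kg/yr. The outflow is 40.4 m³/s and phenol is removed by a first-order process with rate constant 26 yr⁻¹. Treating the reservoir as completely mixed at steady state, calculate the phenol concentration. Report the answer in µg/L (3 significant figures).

22.3 µg/L

Outflow Q = 40.4 m³/s × 3.156e+07 s/yr = 1.275e+09 m³/yr.
Steady-state CSTR mass balance: W = Q·C + k·V·C, so C = W/(Q + kV).
Q + kV = 1.275e+09 + 26·1.72e+07 = 1.722e+09 m³/yr.
C = 38400/1.722e+09 = 2.23e-05 kg/m³ = 0.0223 mg/L = 22.3 µg/L.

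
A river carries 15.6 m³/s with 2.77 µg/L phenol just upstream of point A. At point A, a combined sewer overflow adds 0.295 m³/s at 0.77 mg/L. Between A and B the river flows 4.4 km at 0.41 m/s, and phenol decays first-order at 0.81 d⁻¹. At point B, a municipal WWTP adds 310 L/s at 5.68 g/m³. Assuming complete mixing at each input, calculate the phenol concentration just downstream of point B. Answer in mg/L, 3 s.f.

2.77 µg/L = 0.00277 mg/L.
After input A: C = (15.6·0.00277 + 0.295·0.77) / 15.89 = 0.01701 mg/L.
Over the 4.4 km reach to input B (t = 1.073e+04 s = 0.1242 d), decay gives C = 0.01701·exp(−0.81·0.1242) = 0.01538 mg/L.
310 L/s = 0.31 m³/s.
After input B: C = (15.89·0.01538 + 0.31·5.68) / 16.2 = 0.1237 mg/L.

0.124 mg/L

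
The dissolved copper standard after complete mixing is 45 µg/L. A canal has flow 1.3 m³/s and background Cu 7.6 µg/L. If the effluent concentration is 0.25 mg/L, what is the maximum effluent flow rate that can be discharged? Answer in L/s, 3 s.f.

7.6 µg/L = 0.0076 mg/L.
45 µg/L = 0.045 mg/L.
Mass balance at complete mixing: C_std·(Q_w + Q_r) = Q_w·C_e + Q_r·C_b.
Rearranging, Q_w = Q_r·(C_std − C_b)/(C_e − C_std) = 1.3·(0.045 − 0.0076) / (0.25 − 0.045) = 0.2372 m³/s.
= 237.2 L/s.

237 L/s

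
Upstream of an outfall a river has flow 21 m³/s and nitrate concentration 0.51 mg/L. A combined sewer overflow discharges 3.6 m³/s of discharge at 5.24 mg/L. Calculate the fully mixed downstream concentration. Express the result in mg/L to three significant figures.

1.20 mg/L

Conservation of mass across the mixing zone: C = (3.6·5.24 + 21·0.51) / (3.6 + 21) = 29.57/24.6 = 1.202 mg/L.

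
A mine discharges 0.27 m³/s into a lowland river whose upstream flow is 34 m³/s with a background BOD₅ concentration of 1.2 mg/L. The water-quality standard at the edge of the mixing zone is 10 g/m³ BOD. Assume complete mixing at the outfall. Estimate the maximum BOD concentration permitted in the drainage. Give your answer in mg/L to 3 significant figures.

Mass balance: 10·34.27 = 0.27·Cₑ + 34·1.2.
Cₑ = (342.7 − 40.8) / 0.27 = 1118 mg/L.

1120 mg/L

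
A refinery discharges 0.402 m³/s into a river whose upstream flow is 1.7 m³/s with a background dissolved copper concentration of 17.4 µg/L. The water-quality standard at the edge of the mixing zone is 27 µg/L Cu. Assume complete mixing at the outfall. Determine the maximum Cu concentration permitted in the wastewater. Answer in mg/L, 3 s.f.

17.4 µg/L = 0.0174 mg/L.
27 µg/L = 0.027 mg/L.
Mass balance: 0.027·2.102 = 0.402·Cₑ + 1.7·0.0174.
Cₑ = (0.05675 − 0.02958) / 0.402 = 0.0676 mg/L.

0.0676 mg/L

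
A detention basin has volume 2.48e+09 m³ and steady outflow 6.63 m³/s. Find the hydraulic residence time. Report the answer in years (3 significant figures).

Q = 6.63 m³/s × 3.156e+07 s/yr = 2.092e+08 m³/yr.
Hydraulic residence time τ = V/Q = 2.48e+09/2.092e+08 = 11.85 yr.

11.9 yr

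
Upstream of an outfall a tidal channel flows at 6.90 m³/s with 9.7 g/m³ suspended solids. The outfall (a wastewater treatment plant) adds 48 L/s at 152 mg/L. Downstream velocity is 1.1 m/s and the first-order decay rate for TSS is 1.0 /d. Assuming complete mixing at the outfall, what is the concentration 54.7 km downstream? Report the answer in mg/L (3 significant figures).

48 L/s = 0.048 m³/s.
After complete mixing, C₀ = (0.048·152 + 6.9·9.7) / 6.948 = 10.68 mg/L.
Travel time t = 5.47e+04 m / 1.1 m/s = 4.973e+04 s = 0.5755 d.
C = 10.68·exp(−1.0·0.5755) = 10.68·0.5624 = 6.008 mg/L.

6.01 mg/L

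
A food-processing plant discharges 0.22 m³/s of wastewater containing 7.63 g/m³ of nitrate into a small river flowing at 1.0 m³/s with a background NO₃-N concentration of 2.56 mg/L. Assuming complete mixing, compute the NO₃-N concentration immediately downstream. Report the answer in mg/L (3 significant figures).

3.47 mg/L

Conservation of mass across the mixing zone: C = (0.22·7.63 + 1·2.56) / (0.22 + 1) = 4.239/1.22 = 3.474 mg/L.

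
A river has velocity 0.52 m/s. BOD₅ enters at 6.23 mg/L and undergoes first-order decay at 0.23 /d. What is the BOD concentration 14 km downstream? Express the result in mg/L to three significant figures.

5.80 mg/L

Travel time t = 14 km / 0.52 m/s = 1.4e+04/0.52 = 2.692e+04 s = 0.3116 d.
First-order decay: C = 6.23·exp(−0.23·0.3116) = 6.23·0.9308 = 5.799 mg/L.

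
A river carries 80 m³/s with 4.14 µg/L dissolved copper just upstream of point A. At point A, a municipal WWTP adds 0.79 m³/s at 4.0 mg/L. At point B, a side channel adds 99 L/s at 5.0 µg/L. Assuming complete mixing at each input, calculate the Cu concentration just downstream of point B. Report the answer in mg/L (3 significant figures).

4.14 µg/L = 0.00414 mg/L.
After input A: C = (80·0.00414 + 0.79·4) / 80.79 = 0.04321 mg/L.
99 L/s = 0.099 m³/s.
5.0 µg/L = 0.005 mg/L.
After input B: C = (80.79·0.04321 + 0.099·0.005) / 80.89 = 0.04317 mg/L.

0.0432 mg/L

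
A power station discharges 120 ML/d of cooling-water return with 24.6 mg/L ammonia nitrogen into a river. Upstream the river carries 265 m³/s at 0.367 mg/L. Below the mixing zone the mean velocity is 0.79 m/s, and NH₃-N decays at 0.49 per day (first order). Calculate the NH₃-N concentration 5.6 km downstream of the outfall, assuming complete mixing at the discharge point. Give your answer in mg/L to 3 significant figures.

0.474 mg/L

120 ML/d = 1.389 m³/s.
After complete mixing, C₀ = (1.389·24.6 + 265·0.367) / 266.4 = 0.4933 mg/L.
Travel time t = 5600 m / 0.79 m/s = 7089 s = 0.08204 d.
C = 0.4933·exp(−0.49·0.08204) = 0.4933·0.9606 = 0.4739 mg/L.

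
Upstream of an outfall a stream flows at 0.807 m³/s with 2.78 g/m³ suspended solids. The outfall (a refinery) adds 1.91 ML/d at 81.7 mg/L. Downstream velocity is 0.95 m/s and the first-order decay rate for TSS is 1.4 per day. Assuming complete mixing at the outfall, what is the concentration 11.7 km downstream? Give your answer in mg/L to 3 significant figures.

1.91 ML/d = 0.02211 m³/s.
After complete mixing, C₀ = (0.02211·81.7 + 0.807·2.78) / 0.8291 = 4.884 mg/L.
Travel time t = 1.17e+04 m / 0.95 m/s = 1.232e+04 s = 0.1425 d.
C = 4.884·exp(−1.4·0.1425) = 4.884·0.8191 = 4.001 mg/L.

4.00 mg/L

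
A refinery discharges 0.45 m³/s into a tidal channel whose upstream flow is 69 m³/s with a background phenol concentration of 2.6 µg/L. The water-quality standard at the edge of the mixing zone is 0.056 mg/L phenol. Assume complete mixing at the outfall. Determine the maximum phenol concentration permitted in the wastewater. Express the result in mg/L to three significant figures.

2.6 µg/L = 0.0026 mg/L.
Mass balance: 0.056·69.45 = 0.45·Cₑ + 69·0.0026.
Cₑ = (3.889 − 0.1794) / 0.45 = 8.244 mg/L.

8.24 mg/L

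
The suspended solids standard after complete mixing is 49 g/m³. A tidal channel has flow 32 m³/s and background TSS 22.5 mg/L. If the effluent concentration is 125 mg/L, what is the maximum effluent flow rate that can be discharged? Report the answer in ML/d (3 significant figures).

964 ML/d

Mass balance at complete mixing: C_std·(Q_w + Q_r) = Q_w·C_e + Q_r·C_b.
Rearranging, Q_w = Q_r·(C_std − C_b)/(C_e − C_std) = 32·(49 − 22.5) / (125 − 49) = 11.16 m³/s.
= 964 ML/d.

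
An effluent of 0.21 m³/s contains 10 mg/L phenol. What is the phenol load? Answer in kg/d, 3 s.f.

Mass flux = Q·C = 0.21 m³/s × 10 g/m³ = 2.1 g/s.
= 2.1 g/s × 86.4 = 181.4 kg/d.

181 kg/d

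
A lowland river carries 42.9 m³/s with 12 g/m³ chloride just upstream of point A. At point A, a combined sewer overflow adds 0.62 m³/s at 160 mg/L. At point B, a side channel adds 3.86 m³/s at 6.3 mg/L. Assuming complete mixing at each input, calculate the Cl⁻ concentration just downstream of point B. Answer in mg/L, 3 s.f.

After input A: C = (42.9·12 + 0.62·160) / 43.52 = 14.11 mg/L.
After input B: C = (43.52·14.11 + 3.86·6.3) / 47.38 = 13.47 mg/L.

13.5 mg/L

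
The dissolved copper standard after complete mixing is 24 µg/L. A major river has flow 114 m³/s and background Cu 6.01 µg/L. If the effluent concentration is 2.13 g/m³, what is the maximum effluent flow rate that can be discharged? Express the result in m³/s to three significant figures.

0.974 m³/s

6.01 µg/L = 0.00601 mg/L.
24 µg/L = 0.024 mg/L.
Mass balance at complete mixing: C_std·(Q_w + Q_r) = Q_w·C_e + Q_r·C_b.
Rearranging, Q_w = Q_r·(C_std − C_b)/(C_e − C_std) = 114·(0.024 − 0.00601) / (2.13 − 0.024) = 0.9738 m³/s.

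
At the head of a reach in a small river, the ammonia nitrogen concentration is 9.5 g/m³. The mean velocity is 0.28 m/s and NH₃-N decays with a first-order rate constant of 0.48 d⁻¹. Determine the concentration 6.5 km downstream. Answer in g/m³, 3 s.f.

Travel time t = 6.5 km / 0.28 m/s = 6500/0.28 = 2.321e+04 s = 0.2687 d.
First-order decay: C = 9.5·exp(−0.48·0.2687) = 9.5·0.879 = 8.351 g/m³.

8.35 g/m³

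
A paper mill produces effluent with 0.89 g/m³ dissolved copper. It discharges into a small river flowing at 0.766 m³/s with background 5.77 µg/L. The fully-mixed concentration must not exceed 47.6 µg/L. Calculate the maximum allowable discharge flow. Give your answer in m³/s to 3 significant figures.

5.77 µg/L = 0.00577 mg/L.
47.6 µg/L = 0.0476 mg/L.
Mass balance at complete mixing: C_std·(Q_w + Q_r) = Q_w·C_e + Q_r·C_b.
Rearranging, Q_w = Q_r·(C_std − C_b)/(C_e − C_std) = 0.766·(0.0476 − 0.00577) / (0.89 − 0.0476) = 0.03804 m³/s.

0.0380 m³/s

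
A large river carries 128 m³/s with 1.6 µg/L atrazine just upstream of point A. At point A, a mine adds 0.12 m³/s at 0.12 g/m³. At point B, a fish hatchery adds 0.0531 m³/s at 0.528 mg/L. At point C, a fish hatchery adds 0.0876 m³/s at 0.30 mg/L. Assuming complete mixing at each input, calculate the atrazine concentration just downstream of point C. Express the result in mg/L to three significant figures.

1.6 µg/L = 0.0016 mg/L.
After input A: C = (128·0.0016 + 0.12·0.12) / 128.1 = 0.001711 mg/L.
After input B: C = (128.1·0.001711 + 0.0531·0.528) / 128.2 = 0.001929 mg/L.
After input C: C = (128.2·0.001929 + 0.0876·0.3) / 128.3 = 0.002133 mg/L.

0.00213 mg/L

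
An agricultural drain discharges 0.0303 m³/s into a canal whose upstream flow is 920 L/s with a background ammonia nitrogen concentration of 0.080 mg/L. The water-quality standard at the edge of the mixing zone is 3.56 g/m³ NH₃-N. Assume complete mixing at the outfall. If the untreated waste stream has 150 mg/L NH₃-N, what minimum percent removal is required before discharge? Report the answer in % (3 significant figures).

27.2 %

920 L/s = 0.92 m³/s.
Mass balance: 3.56·0.9503 = 0.0303·Cₑ + 0.92·0.08.
Cₑ = (3.383 − 0.0736) / 0.0303 = 109.2 mg/L.
Required removal = 1 − 109.2/150 = 27.18 %.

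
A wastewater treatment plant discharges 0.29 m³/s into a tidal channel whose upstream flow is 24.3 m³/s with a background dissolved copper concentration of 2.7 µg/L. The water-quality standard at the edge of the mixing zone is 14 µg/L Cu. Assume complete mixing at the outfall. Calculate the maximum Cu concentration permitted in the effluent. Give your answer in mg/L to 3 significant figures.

2.7 µg/L = 0.0027 mg/L.
14 µg/L = 0.014 mg/L.
Mass balance: 0.014·24.59 = 0.29·Cₑ + 24.3·0.0027.
Cₑ = (0.3443 − 0.06561) / 0.29 = 0.9609 mg/L.

0.961 mg/L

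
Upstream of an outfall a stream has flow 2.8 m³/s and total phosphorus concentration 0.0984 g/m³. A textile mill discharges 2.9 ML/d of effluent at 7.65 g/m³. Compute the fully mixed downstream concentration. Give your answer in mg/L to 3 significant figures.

2.9 ML/d = 0.03356 m³/s.
By mass balance at complete mixing, C = (0.03356·7.65 + 2.8·0.0984) / (0.03356 + 2.8) = 0.5323/2.834 = 0.1879 mg/L.

0.188 mg/L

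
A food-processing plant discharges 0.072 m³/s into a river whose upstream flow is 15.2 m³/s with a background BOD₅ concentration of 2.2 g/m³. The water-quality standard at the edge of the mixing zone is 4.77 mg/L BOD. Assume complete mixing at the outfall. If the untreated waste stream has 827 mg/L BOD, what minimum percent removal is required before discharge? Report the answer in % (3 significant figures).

Mass balance: 4.77·15.27 = 0.072·Cₑ + 15.2·2.2.
Cₑ = (72.85 − 33.44) / 0.072 = 547.3 mg/L.
Required removal = 1 − 547.3/827 = 33.82 %.

33.8 %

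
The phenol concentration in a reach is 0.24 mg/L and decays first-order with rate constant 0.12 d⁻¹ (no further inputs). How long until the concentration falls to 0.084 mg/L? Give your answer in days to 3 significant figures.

t = ln(C₀/C)/k = ln(0.24/0.084)/0.12 = 1.05/0.12 = 8.749 d.

8.75 d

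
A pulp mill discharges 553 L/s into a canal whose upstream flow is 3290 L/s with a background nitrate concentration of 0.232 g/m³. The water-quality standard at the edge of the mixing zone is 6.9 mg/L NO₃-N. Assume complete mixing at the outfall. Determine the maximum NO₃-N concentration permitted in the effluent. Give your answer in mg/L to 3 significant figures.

553 L/s = 0.553 m³/s.
3290 L/s = 3.29 m³/s.
Mass balance: 6.9·3.843 = 0.553·Cₑ + 3.29·0.232.
Cₑ = (26.52 − 0.7633) / 0.553 = 46.57 mg/L.

46.6 mg/L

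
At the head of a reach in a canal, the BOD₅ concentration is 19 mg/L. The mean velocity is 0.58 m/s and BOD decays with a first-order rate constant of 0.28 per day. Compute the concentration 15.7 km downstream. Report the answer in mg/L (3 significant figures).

Travel time t = 15.7 km / 0.58 m/s = 1.57e+04/0.58 = 2.707e+04 s = 0.3133 d.
First-order decay: C = 19·exp(−0.28·0.3133) = 19·0.916 = 17.4 mg/L.

17.4 mg/L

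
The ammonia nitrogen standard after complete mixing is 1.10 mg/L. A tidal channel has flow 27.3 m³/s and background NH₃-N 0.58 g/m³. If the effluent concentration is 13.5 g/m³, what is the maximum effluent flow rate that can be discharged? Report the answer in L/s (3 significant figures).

1140 L/s

Mass balance at complete mixing: C_std·(Q_w + Q_r) = Q_w·C_e + Q_r·C_b.
Rearranging, Q_w = Q_r·(C_std − C_b)/(C_e − C_std) = 27.3·(1.1 − 0.58) / (13.5 − 1.1) = 1.145 m³/s.
= 1145 L/s.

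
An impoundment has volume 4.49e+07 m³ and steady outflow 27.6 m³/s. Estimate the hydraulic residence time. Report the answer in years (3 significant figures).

0.0516 yr

Q = 27.6 m³/s × 3.156e+07 s/yr = 8.71e+08 m³/yr.
Hydraulic residence time τ = V/Q = 4.49e+07/8.71e+08 = 0.05155 yr.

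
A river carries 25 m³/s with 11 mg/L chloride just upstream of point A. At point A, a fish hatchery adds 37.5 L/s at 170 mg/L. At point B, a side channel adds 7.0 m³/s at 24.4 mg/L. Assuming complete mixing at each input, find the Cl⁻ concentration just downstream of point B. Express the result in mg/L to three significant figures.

14.1 mg/L

37.5 L/s = 0.0375 m³/s.
After input A: C = (25·11 + 0.0375·170) / 25.04 = 11.24 mg/L.
After input B: C = (25.04·11.24 + 7·24.4) / 32.04 = 14.11 mg/L.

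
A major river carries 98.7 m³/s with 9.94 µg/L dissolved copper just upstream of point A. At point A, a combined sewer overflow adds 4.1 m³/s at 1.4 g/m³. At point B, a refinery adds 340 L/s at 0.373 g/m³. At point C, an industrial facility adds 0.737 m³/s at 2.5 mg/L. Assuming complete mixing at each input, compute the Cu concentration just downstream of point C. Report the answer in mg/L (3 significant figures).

0.0837 mg/L

9.94 µg/L = 0.00994 mg/L.
After input A: C = (98.7·0.00994 + 4.1·1.4) / 102.8 = 0.06538 mg/L.
340 L/s = 0.34 m³/s.
After input B: C = (102.8·0.06538 + 0.34·0.373) / 103.1 = 0.06639 mg/L.
After input C: C = (103.1·0.06639 + 0.737·2.5) / 103.9 = 0.08366 mg/L.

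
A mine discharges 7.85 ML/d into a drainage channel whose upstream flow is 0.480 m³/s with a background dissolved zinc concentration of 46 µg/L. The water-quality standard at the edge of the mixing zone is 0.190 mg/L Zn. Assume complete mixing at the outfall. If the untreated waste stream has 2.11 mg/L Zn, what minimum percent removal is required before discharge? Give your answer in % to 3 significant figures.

7.85 ML/d = 0.09086 m³/s.
46 µg/L = 0.046 mg/L.
Mass balance: 0.19·0.5709 = 0.09086·Cₑ + 0.48·0.046.
Cₑ = (0.1085 − 0.02208) / 0.09086 = 0.9508 mg/L.
Required removal = 1 − 0.9508/2.11 = 54.94 %.

54.9 %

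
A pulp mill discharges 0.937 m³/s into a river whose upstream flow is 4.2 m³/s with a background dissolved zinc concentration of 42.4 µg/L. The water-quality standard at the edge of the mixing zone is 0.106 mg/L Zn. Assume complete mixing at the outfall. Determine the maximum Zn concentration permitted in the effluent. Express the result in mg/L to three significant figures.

42.4 µg/L = 0.0424 mg/L.
Mass balance: 0.106·5.137 = 0.937·Cₑ + 4.2·0.0424.
Cₑ = (0.5445 − 0.1781) / 0.937 = 0.3911 mg/L.

0.391 mg/L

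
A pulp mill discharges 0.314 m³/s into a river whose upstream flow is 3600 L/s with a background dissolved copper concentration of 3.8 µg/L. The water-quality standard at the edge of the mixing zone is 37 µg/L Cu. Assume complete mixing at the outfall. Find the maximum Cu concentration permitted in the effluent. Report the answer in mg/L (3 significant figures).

0.418 mg/L

3600 L/s = 3.6 m³/s.
3.8 µg/L = 0.0038 mg/L.
37 µg/L = 0.037 mg/L.
Mass balance: 0.037·3.914 = 0.314·Cₑ + 3.6·0.0038.
Cₑ = (0.1448 − 0.01368) / 0.314 = 0.4176 mg/L.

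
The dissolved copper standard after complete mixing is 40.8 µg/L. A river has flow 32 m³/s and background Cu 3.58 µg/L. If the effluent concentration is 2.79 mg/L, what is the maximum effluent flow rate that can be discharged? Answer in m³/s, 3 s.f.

3.58 µg/L = 0.00358 mg/L.
40.8 µg/L = 0.0408 mg/L.
Mass balance at complete mixing: C_std·(Q_w + Q_r) = Q_w·C_e + Q_r·C_b.
Rearranging, Q_w = Q_r·(C_std − C_b)/(C_e − C_std) = 32·(0.0408 − 0.00358) / (2.79 − 0.0408) = 0.4332 m³/s.

0.433 m³/s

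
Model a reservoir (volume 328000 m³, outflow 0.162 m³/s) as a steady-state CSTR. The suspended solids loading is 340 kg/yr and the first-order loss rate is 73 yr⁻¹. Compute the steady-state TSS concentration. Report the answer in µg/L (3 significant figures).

11.7 µg/L

Outflow Q = 0.162 m³/s × 3.156e+07 s/yr = 5.112e+06 m³/yr.
Steady-state CSTR mass balance: W = Q·C + k·V·C, so C = W/(Q + kV).
Q + kV = 5.112e+06 + 73·328000 = 2.906e+07 m³/yr.
C = 340/2.906e+07 = 1.17e-05 kg/m³ = 0.0117 mg/L = 11.7 µg/L.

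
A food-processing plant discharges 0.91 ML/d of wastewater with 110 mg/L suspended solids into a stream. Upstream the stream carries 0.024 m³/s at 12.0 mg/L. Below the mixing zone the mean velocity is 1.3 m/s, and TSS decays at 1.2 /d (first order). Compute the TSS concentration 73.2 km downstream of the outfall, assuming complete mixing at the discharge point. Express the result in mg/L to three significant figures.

19.2 mg/L

0.91 ML/d = 0.01053 m³/s.
After complete mixing, C₀ = (0.01053·110 + 0.024·12) / 0.03453 = 41.89 mg/L.
Travel time t = 7.32e+04 m / 1.3 m/s = 5.631e+04 s = 0.6517 d.
C = 41.89·exp(−1.2·0.6517) = 41.89·0.4575 = 19.16 mg/L.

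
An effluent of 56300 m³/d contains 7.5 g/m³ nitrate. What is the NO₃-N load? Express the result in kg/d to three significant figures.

56300 m³/d = 0.6516 m³/s.
Mass flux = Q·C = 0.6516 m³/s × 7.5 g/m³ = 4.887 g/s.
= 4.887 g/s × 86.4 = 422.2 kg/d.

422 kg/d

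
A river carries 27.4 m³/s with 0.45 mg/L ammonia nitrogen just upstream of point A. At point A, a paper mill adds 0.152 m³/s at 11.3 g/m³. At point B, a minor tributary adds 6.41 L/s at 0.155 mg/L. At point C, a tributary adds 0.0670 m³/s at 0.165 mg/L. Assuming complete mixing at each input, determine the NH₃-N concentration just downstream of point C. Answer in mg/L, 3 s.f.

After input A: C = (27.4·0.45 + 0.152·11.3) / 27.55 = 0.5099 mg/L.
6.41 L/s = 0.00641 m³/s.
After input B: C = (27.55·0.5099 + 0.00641·0.155) / 27.56 = 0.5098 mg/L.
After input C: C = (27.56·0.5098 + 0.067·0.165) / 27.63 = 0.5089 mg/L.

0.509 mg/L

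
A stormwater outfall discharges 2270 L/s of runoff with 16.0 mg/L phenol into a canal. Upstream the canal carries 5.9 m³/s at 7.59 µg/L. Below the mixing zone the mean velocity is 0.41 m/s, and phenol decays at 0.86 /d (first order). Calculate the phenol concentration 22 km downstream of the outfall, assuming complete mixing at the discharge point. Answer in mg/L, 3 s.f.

2.61 mg/L

2270 L/s = 2.27 m³/s.
7.59 µg/L = 0.00759 mg/L.
After complete mixing, C₀ = (2.27·16 + 5.9·0.00759) / 8.17 = 4.451 mg/L.
Travel time t = 2.2e+04 m / 0.41 m/s = 5.366e+04 s = 0.621 d.
C = 4.451·exp(−0.86·0.621) = 4.451·0.5862 = 2.609 mg/L.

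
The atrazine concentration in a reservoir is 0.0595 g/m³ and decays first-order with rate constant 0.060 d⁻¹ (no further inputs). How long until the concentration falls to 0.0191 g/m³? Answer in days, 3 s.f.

t = ln(C₀/C)/k = ln(0.0595/0.0191)/0.060 = 1.136/0.060 = 18.94 d.

18.9 d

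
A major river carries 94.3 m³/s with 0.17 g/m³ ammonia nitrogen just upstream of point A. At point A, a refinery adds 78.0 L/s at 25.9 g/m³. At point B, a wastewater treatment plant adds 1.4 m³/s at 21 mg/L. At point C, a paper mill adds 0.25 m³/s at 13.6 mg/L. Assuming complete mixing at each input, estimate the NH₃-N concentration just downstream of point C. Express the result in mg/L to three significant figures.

78.0 L/s = 0.078 m³/s.
After input A: C = (94.3·0.17 + 0.078·25.9) / 94.38 = 0.1913 mg/L.
After input B: C = (94.38·0.1913 + 1.4·21) / 95.78 = 0.4954 mg/L.
After input C: C = (95.78·0.4954 + 0.25·13.6) / 96.03 = 0.5295 mg/L.

0.530 mg/L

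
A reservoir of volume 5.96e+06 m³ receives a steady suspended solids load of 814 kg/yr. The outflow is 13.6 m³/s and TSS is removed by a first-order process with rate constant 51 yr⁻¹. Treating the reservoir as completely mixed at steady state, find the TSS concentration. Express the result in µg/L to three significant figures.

Outflow Q = 13.6 m³/s × 3.156e+07 s/yr = 4.292e+08 m³/yr.
Steady-state CSTR mass balance: W = Q·C + k·V·C, so C = W/(Q + kV).
Q + kV = 4.292e+08 + 51·5.96e+06 = 7.331e+08 m³/yr.
C = 814/7.331e+08 = 1.11e-06 kg/m³ = 0.00111 mg/L = 1.11 µg/L.

1.11 µg/L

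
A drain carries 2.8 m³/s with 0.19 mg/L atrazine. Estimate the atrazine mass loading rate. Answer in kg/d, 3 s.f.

Mass flux = Q·C = 2.8 m³/s × 0.19 g/m³ = 0.532 g/s.
= 0.532 g/s × 86.4 = 45.96 kg/d.

46.0 kg/d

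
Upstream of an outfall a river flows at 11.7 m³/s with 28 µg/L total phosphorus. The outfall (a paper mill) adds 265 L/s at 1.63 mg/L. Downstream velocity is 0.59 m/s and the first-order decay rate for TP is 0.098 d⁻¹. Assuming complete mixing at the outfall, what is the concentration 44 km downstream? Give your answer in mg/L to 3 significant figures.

265 L/s = 0.265 m³/s.
28 µg/L = 0.028 mg/L.
After complete mixing, C₀ = (0.265·1.63 + 11.7·0.028) / 11.96 = 0.06348 mg/L.
Travel time t = 4.4e+04 m / 0.59 m/s = 7.458e+04 s = 0.8632 d.
C = 0.06348·exp(−0.098·0.8632) = 0.06348·0.9189 = 0.05833 mg/L.

0.0583 mg/L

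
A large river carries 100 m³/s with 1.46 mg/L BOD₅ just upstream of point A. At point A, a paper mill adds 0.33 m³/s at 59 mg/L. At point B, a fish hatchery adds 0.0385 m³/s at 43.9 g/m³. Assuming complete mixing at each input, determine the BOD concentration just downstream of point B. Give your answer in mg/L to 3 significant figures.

After input A: C = (100·1.46 + 0.33·59) / 100.3 = 1.649 mg/L.
After input B: C = (100.3·1.649 + 0.0385·43.9) / 100.4 = 1.665 mg/L.

1.67 mg/L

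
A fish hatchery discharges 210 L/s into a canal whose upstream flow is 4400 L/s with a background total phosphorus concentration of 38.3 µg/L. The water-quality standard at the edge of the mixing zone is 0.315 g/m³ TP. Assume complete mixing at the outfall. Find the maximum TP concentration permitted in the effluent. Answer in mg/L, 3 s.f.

210 L/s = 0.21 m³/s.
4400 L/s = 4.4 m³/s.
38.3 µg/L = 0.0383 mg/L.
Mass balance: 0.315·4.61 = 0.21·Cₑ + 4.4·0.0383.
Cₑ = (1.452 − 0.1685) / 0.21 = 6.113 mg/L.

6.11 mg/L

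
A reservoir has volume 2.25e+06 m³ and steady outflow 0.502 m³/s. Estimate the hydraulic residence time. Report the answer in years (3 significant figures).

0.142 yr

Q = 0.502 m³/s × 3.156e+07 s/yr = 1.584e+07 m³/yr.
Hydraulic residence time τ = V/Q = 2.25e+06/1.584e+07 = 0.142 yr.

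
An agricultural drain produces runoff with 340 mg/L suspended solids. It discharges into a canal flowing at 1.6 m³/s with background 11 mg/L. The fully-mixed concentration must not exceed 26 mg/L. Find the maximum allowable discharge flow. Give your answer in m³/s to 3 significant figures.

Mass balance at complete mixing: C_std·(Q_w + Q_r) = Q_w·C_e + Q_r·C_b.
Rearranging, Q_w = Q_r·(C_std − C_b)/(C_e − C_std) = 1.6·(26 − 11) / (340 − 26) = 0.07643 m³/s.

0.0764 m³/s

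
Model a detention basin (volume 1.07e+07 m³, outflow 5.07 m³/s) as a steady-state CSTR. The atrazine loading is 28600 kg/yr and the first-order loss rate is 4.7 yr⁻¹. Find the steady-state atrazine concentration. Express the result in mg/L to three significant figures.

Outflow Q = 5.07 m³/s × 3.156e+07 s/yr = 1.6e+08 m³/yr.
Steady-state CSTR mass balance: W = Q·C + k·V·C, so C = W/(Q + kV).
Q + kV = 1.6e+08 + 4.7·1.07e+07 = 2.103e+08 m³/yr.
C = 28600/2.103e+08 = 0.000136 kg/m³ = 0.136 mg/L.

0.136 mg/L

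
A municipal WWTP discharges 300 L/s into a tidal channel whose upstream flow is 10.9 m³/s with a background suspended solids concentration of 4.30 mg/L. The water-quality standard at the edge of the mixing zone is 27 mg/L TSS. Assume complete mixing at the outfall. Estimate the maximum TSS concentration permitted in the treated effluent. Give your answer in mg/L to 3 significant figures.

300 L/s = 0.3 m³/s.
Mass balance: 27·11.2 = 0.3·Cₑ + 10.9·4.3.
Cₑ = (302.4 − 46.87) / 0.3 = 851.8 mg/L.

852 mg/L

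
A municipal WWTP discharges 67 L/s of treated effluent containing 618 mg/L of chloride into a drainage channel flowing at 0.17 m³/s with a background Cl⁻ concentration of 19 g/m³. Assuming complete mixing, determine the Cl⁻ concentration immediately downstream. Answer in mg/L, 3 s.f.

67 L/s = 0.067 m³/s.
By mass balance at complete mixing, C = (0.067·618 + 0.17·19) / (0.067 + 0.17) = 44.64/0.237 = 188.3 mg/L.

188 mg/L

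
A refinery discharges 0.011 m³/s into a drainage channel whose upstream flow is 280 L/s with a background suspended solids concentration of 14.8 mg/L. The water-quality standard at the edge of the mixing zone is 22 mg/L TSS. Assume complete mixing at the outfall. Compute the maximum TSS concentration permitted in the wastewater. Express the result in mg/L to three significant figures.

280 L/s = 0.28 m³/s.
Mass balance: 22·0.291 = 0.011·Cₑ + 0.28·14.8.
Cₑ = (6.402 − 4.144) / 0.011 = 205.3 mg/L.

205 mg/L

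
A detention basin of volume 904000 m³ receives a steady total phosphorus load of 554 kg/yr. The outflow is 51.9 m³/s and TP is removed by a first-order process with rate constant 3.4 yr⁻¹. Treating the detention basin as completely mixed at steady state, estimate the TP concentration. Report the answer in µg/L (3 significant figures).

Outflow Q = 51.9 m³/s × 3.156e+07 s/yr = 1.638e+09 m³/yr.
Steady-state CSTR mass balance: W = Q·C + k·V·C, so C = W/(Q + kV).
Q + kV = 1.638e+09 + 3.4·904000 = 1.641e+09 m³/yr.
C = 554/1.641e+09 = 3.376e-07 kg/m³ = 0.0003376 mg/L = 0.3376 µg/L.

0.338 µg/L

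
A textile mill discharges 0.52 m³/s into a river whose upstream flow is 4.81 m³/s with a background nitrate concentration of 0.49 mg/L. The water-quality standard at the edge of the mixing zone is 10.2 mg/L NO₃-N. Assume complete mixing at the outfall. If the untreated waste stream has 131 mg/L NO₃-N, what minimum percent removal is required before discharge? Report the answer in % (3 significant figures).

23.7 %

Mass balance: 10.2·5.33 = 0.52·Cₑ + 4.81·0.49.
Cₑ = (54.37 − 2.357) / 0.52 = 100 mg/L.
Required removal = 1 − 100/131 = 23.65 %.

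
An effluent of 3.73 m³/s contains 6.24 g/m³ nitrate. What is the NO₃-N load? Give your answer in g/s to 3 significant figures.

Mass flux = Q·C = 3.73 m³/s × 6.24 g/m³ = 23.28 g/s.

23.3 g/s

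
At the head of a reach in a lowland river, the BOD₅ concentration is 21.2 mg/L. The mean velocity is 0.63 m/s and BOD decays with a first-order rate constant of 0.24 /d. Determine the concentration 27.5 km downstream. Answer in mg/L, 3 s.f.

Travel time t = 27.5 km / 0.63 m/s = 2.75e+04/0.63 = 4.365e+04 s = 0.5052 d.
First-order decay: C = 21.2·exp(−0.24·0.5052) = 21.2·0.8858 = 18.78 mg/L.

18.8 mg/L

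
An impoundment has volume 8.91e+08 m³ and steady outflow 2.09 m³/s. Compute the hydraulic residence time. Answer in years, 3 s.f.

Q = 2.09 m³/s × 3.156e+07 s/yr = 6.596e+07 m³/yr.
Hydraulic residence time τ = V/Q = 8.91e+08/6.596e+07 = 13.51 yr.

13.5 yr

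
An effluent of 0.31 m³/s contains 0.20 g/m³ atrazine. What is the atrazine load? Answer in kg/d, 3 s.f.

Mass flux = Q·C = 0.31 m³/s × 0.2 g/m³ = 0.062 g/s.
= 0.062 g/s × 86.4 = 5.357 kg/d.

5.36 kg/d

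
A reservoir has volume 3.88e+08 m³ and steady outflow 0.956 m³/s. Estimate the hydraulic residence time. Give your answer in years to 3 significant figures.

12.9 yr

Q = 0.956 m³/s × 3.156e+07 s/yr = 3.017e+07 m³/yr.
Hydraulic residence time τ = V/Q = 3.88e+08/3.017e+07 = 12.86 yr.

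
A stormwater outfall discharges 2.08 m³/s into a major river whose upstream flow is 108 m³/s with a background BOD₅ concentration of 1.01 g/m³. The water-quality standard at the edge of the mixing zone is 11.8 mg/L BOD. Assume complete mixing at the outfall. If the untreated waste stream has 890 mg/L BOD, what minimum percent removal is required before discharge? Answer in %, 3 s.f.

Mass balance: 11.8·110.1 = 2.08·Cₑ + 108·1.01.
Cₑ = (1299 − 109.1) / 2.08 = 572 mg/L.
Required removal = 1 − 572/890 = 35.72 %.

35.7 %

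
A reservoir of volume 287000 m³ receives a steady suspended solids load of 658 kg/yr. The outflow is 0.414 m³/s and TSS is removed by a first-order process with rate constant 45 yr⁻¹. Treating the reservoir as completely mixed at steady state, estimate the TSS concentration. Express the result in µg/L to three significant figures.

25.3 µg/L

Outflow Q = 0.414 m³/s × 3.156e+07 s/yr = 1.306e+07 m³/yr.
Steady-state CSTR mass balance: W = Q·C + k·V·C, so C = W/(Q + kV).
Q + kV = 1.306e+07 + 45·287000 = 2.598e+07 m³/yr.
C = 658/2.598e+07 = 2.533e-05 kg/m³ = 0.02533 mg/L = 25.33 µg/L.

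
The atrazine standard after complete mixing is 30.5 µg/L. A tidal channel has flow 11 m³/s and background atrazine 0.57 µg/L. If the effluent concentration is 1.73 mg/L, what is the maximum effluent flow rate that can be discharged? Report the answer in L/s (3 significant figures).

194 L/s

0.57 µg/L = 0.00057 mg/L.
30.5 µg/L = 0.0305 mg/L.
Mass balance at complete mixing: C_std·(Q_w + Q_r) = Q_w·C_e + Q_r·C_b.
Rearranging, Q_w = Q_r·(C_std − C_b)/(C_e − C_std) = 11·(0.0305 − 0.00057) / (1.73 − 0.0305) = 0.1937 m³/s.
= 193.7 L/s.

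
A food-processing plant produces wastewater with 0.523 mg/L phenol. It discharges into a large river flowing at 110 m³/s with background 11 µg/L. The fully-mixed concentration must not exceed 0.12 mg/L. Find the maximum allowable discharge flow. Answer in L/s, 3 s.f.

11 µg/L = 0.011 mg/L.
Mass balance at complete mixing: C_std·(Q_w + Q_r) = Q_w·C_e + Q_r·C_b.
Rearranging, Q_w = Q_r·(C_std − C_b)/(C_e − C_std) = 110·(0.12 − 0.011) / (0.523 − 0.12) = 29.75 m³/s.
= 2.975e+04 L/s.

29800 L/s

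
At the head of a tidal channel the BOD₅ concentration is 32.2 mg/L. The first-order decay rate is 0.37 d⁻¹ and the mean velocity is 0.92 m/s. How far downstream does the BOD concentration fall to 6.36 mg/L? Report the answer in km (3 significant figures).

348 km

From C = C₀·e^(−kt), t = ln(C₀/C)/k = ln(32.2/6.36)/0.37 = 1.622/0.37 = 4.384 d.
Distance = v·t = 0.92 m/s × 3.787e+05 s = 3.484e+05 m = 348.4 km.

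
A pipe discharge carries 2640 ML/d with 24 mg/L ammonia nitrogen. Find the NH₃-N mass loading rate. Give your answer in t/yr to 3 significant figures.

23100 t/yr

2640 ML/d = 30.56 m³/s.
Mass flux = Q·C = 30.56 m³/s × 24 g/m³ = 733.3 g/s.
= 733.3 g/s × 31.56 = 2.314e+04 t/yr.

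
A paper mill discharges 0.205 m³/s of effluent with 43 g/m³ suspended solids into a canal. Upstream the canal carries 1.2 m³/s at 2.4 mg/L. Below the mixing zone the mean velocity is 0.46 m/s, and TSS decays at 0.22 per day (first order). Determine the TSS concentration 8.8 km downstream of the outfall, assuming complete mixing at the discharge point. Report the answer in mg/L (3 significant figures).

7.93 mg/L

After complete mixing, C₀ = (0.205·43 + 1.2·2.4) / 1.405 = 8.324 mg/L.
Travel time t = 8800 m / 0.46 m/s = 1.913e+04 s = 0.2214 d.
C = 8.324·exp(−0.22·0.2214) = 8.324·0.9525 = 7.928 mg/L.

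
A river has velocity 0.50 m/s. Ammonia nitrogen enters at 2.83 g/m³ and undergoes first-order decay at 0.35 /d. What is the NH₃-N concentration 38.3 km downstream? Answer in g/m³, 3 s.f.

Travel time t = 38.3 km / 0.50 m/s = 3.83e+04/0.50 = 7.66e+04 s = 0.8866 d.
First-order decay: C = 2.83·exp(−0.35·0.8866) = 2.83·0.7332 = 2.075 g/m³.

2.08 g/m³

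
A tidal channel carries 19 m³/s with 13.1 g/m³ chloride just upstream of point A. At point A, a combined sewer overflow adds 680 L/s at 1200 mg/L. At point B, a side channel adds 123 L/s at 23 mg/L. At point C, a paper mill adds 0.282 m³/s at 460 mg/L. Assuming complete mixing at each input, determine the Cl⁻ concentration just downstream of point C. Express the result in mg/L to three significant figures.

59.6 mg/L

680 L/s = 0.68 m³/s.
After input A: C = (19·13.1 + 0.68·1200) / 19.68 = 54.11 mg/L.
123 L/s = 0.123 m³/s.
After input B: C = (19.68·54.11 + 0.123·23) / 19.8 = 53.92 mg/L.
After input C: C = (19.8·53.92 + 0.282·460) / 20.09 = 59.62 mg/L.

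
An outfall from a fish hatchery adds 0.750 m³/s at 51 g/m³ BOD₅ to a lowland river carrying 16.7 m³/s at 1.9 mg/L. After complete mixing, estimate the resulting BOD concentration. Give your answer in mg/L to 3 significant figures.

4.01 mg/L

By mass balance at complete mixing, C = (0.75·51 + 16.7·1.9) / (0.75 + 16.7) = 69.98/17.45 = 4.01 mg/L.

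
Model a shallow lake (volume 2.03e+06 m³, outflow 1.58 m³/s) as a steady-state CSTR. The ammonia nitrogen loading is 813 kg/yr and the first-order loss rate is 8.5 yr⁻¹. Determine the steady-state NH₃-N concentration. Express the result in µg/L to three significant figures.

Outflow Q = 1.58 m³/s × 3.156e+07 s/yr = 4.986e+07 m³/yr.
Steady-state CSTR mass balance: W = Q·C + k·V·C, so C = W/(Q + kV).
Q + kV = 4.986e+07 + 8.5·2.03e+06 = 6.712e+07 m³/yr.
C = 813/6.712e+07 = 1.211e-05 kg/m³ = 0.01211 mg/L = 12.11 µg/L.

12.1 µg/L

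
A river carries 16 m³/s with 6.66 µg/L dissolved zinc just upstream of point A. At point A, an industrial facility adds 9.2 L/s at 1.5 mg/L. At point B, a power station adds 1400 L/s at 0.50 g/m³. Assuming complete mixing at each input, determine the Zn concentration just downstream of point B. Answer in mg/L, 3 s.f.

6.66 µg/L = 0.00666 mg/L.
9.2 L/s = 0.0092 m³/s.
After input A: C = (16·0.00666 + 0.0092·1.5) / 16.01 = 0.007518 mg/L.
1400 L/s = 1.4 m³/s.
After input B: C = (16.01·0.007518 + 1.4·0.5) / 17.41 = 0.04712 mg/L.

0.0471 mg/L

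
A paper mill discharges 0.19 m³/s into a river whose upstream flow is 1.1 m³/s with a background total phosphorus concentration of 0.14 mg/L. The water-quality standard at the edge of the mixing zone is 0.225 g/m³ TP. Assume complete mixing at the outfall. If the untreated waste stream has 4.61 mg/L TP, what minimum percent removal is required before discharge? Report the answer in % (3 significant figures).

Mass balance: 0.225·1.29 = 0.19·Cₑ + 1.1·0.14.
Cₑ = (0.2903 − 0.154) / 0.19 = 0.7171 mg/L.
Required removal = 1 − 0.7171/4.61 = 84.44 %.

84.4 %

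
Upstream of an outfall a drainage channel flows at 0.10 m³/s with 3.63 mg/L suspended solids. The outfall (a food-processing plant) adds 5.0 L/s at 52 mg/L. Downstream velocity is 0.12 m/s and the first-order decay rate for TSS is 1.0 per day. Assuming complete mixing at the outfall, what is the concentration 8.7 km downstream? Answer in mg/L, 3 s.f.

5.0 L/s = 0.005 m³/s.
After complete mixing, C₀ = (0.005·52 + 0.1·3.63) / 0.105 = 5.933 mg/L.
Travel time t = 8700 m / 0.12 m/s = 7.25e+04 s = 0.8391 d.
C = 5.933·exp(−1.0·0.8391) = 5.933·0.4321 = 2.564 mg/L.

2.56 mg/L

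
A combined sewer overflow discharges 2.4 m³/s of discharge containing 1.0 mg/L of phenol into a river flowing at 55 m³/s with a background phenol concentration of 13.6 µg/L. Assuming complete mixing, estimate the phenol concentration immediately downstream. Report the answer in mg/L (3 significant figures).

13.6 µg/L = 0.0136 mg/L.
By mass balance at complete mixing, C = (2.4·1 + 55·0.0136) / (2.4 + 55) = 3.148/57.4 = 0.05484 mg/L.

0.0548 mg/L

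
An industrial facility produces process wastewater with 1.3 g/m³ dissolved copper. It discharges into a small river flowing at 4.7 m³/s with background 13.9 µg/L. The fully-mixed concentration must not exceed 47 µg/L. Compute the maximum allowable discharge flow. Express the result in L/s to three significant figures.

124 L/s

13.9 µg/L = 0.0139 mg/L.
47 µg/L = 0.047 mg/L.
Mass balance at complete mixing: C_std·(Q_w + Q_r) = Q_w·C_e + Q_r·C_b.
Rearranging, Q_w = Q_r·(C_std − C_b)/(C_e − C_std) = 4.7·(0.047 − 0.0139) / (1.3 − 0.047) = 0.1242 m³/s.
= 124.2 L/s.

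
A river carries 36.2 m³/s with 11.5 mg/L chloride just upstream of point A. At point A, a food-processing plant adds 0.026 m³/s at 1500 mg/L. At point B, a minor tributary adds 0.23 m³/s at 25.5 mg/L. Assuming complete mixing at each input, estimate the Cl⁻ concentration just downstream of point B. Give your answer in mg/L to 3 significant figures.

12.6 mg/L

After input A: C = (36.2·11.5 + 0.026·1500) / 36.23 = 12.57 mg/L.
After input B: C = (36.23·12.57 + 0.23·25.5) / 36.46 = 12.65 mg/L.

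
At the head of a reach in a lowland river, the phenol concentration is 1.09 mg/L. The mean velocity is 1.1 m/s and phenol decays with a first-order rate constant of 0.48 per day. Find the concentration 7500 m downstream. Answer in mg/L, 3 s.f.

Travel time t = 7500 m / 1.1 m/s = 7500/1.1 = 6818 s = 0.07891 d.
First-order decay: C = 1.09·exp(−0.48·0.07891) = 1.09·0.9628 = 1.049 mg/L.

1.05 mg/L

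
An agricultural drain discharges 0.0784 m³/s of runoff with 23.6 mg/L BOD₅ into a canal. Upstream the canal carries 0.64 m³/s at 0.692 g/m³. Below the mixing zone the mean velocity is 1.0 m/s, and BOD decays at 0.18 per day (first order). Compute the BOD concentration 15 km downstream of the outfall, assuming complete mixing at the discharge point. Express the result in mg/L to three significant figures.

After complete mixing, C₀ = (0.0784·23.6 + 0.64·0.692) / 0.7184 = 3.192 mg/L.
Travel time t = 1.5e+04 m / 1.0 m/s = 1.5e+04 s = 0.1736 d.
C = 3.192·exp(−0.18·0.1736) = 3.192·0.9692 = 3.094 mg/L.

3.09 mg/L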